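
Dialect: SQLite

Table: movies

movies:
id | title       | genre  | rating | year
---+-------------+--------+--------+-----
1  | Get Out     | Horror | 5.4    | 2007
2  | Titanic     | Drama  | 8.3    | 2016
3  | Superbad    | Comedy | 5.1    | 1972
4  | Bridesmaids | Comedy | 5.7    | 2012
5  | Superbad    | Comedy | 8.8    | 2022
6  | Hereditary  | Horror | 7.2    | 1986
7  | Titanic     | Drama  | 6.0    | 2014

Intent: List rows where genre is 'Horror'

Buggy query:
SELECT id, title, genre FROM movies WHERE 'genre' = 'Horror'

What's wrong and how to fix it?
Bug: 'genre' in single quotes is a string literal, not the column; the comparison is literal-vs-literal and never true

Fix: Reference the column as genre without single quotes

Corrected query:
SELECT id, title, genre FROM movies WHERE genre = 'Horror'

Result:
id | title      | genre 
---+------------+-------
1  | Get Out    | Horror
6  | Hereditary | Horror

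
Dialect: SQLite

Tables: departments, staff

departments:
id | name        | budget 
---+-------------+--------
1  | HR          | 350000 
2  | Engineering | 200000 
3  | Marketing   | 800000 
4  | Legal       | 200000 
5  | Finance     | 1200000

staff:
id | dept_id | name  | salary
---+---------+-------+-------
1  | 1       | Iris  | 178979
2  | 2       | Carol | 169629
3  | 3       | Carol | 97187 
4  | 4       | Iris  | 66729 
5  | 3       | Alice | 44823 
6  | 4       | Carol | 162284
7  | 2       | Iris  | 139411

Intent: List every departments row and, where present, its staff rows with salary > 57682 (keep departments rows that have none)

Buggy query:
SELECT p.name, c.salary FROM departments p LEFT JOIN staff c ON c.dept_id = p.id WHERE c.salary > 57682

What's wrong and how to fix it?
Bug: Filtering c.salary in WHERE discards the NULL rows produced by LEFT JOIN, turning it into an inner join

Fix: Put 'c.salary > 57682' in the JOIN's ON clause instead of WHERE

Corrected query:
SELECT p.name, c.salary FROM departments p LEFT JOIN staff c ON c.dept_id = p.id AND c.salary > 57682

Result:
name        | salary
------------+-------
HR          | 178979
Engineering | 139411
Engineering | 169629
Marketing   | 97187 
Legal       | 66729 
Legal       | 162284
Finance     | NULL  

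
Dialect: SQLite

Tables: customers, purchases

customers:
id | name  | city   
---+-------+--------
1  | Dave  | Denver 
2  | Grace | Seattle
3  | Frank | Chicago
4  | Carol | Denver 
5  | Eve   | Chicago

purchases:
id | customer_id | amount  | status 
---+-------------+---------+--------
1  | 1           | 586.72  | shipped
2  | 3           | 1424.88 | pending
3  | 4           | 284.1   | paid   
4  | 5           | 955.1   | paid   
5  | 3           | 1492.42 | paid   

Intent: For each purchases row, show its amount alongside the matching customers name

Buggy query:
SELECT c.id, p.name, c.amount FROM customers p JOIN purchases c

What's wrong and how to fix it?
Bug: Missing join condition: each purchases row is matched to all customers rows instead of just its own

Fix: Add ON c.customer_id = p.id to the JOIN

Corrected query:
SELECT c.id, p.name, c.amount FROM customers p JOIN purchases c ON c.customer_id = p.id

Result:
id | name  | amount 
---+-------+--------
1  | Dave  | 586.72 
2  | Frank | 1424.88
3  | Carol | 284.1  
4  | Eve   | 955.1  
5  | Frank | 1492.42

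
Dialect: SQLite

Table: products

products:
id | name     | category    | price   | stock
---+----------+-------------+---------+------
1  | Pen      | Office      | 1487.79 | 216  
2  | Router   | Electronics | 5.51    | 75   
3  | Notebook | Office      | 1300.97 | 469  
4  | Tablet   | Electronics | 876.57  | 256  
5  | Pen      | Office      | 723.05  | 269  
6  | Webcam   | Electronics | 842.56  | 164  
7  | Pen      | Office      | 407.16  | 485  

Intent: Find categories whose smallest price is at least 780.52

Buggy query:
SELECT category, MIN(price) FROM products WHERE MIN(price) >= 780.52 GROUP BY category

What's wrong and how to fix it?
Bug: MIN() in WHERE is a misuse of aggregate

Fix: Use HAVING for the per-group MIN condition

Corrected query:
SELECT category, MIN(price) FROM products GROUP BY category HAVING MIN(price) >= 780.52

Result:
(no rows)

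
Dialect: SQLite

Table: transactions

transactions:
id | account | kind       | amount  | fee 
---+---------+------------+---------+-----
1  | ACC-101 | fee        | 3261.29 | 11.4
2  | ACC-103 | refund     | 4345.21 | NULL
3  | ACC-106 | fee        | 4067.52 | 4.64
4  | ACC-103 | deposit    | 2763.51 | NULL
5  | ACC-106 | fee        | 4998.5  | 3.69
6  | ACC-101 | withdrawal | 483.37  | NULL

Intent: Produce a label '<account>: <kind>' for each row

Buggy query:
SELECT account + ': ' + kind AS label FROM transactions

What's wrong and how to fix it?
Bug: SQLite uses || for string concatenation; + coerces text to numbers (yielding 0)

Fix: Use the || operator for string concatenation

Corrected query:
SELECT account || ': ' || kind AS label FROM transactions

Result:
label              
-------------------
ACC-101: fee       
ACC-103: refund    
ACC-106: fee       
ACC-103: deposit   
ACC-106: fee       
ACC-101: withdrawal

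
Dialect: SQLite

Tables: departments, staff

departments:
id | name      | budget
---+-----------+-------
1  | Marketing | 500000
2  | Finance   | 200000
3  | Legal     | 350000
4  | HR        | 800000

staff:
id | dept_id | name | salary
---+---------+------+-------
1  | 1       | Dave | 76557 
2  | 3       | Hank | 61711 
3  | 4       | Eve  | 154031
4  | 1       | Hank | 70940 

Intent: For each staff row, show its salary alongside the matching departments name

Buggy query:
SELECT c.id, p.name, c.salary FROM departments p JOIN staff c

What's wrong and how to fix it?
Bug: JOIN with no ON clause produces a cartesian product; every staff row pairs with every departments row

Fix: Specify the join condition linking the foreign key to the parent id

Corrected query:
SELECT c.id, p.name, c.salary FROM departments p JOIN staff c ON c.dept_id = p.id

Result:
id | name      | salary
---+-----------+-------
1  | Marketing | 76557 
2  | Legal     | 61711 
3  | HR        | 154031
4  | Marketing | 70940 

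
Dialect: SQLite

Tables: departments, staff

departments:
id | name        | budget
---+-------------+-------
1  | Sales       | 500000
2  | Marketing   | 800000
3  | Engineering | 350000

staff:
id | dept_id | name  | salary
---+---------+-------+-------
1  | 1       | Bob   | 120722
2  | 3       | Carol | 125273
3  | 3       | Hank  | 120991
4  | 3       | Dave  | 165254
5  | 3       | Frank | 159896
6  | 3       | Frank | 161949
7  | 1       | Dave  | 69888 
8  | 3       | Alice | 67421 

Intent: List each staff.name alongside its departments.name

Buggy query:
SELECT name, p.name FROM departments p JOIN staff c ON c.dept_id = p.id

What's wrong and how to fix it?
Bug: Both tables have a 'name' column; the unqualified reference is ambiguous

Fix: Prefix ambiguous columns with the table alias

Corrected query:
SELECT c.name, p.name FROM departments p JOIN staff c ON c.dept_id = p.id

Result:
name  | name       
------+------------
Bob   | Sales      
Carol | Engineering
Hank  | Engineering
Dave  | Engineering
Frank | Engineering
Frank | Engineering
Dave  | Sales      
Alice | Engineering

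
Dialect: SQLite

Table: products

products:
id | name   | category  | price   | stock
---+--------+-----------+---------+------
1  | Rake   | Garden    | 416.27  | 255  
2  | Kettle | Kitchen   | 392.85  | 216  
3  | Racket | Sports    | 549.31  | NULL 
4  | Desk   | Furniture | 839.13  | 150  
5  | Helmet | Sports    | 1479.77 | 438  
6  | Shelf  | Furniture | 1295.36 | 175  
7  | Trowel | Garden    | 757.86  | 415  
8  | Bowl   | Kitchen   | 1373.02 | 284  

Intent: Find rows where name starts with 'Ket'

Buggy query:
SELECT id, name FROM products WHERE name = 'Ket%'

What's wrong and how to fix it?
Bug: '=' compares the literal string including the % character; pattern matching needs LIKE

Fix: Replace '=' with LIKE so 'Ket%' is treated as a pattern

Corrected query:
SELECT id, name FROM products WHERE name LIKE 'Ket%'

Result:
id | name  
---+-------
2  | Kettle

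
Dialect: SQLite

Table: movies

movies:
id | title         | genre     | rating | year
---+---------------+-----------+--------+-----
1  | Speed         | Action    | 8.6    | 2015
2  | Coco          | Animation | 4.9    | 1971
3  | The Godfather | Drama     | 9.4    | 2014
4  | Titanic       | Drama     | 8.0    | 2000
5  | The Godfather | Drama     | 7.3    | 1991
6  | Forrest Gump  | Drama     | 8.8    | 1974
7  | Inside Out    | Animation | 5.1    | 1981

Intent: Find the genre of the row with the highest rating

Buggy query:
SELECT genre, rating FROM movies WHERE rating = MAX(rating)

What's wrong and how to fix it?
Bug: WHERE is evaluated per row; an aggregate over the whole table isn't defined there

Fix: Use a subquery: WHERE rating = (SELECT MAX(rating) FROM movies)

Corrected query:
SELECT genre, rating FROM movies WHERE rating = (SELECT MAX(rating) FROM movies)

Result:
genre | rating
------+-------
Drama | 9.4   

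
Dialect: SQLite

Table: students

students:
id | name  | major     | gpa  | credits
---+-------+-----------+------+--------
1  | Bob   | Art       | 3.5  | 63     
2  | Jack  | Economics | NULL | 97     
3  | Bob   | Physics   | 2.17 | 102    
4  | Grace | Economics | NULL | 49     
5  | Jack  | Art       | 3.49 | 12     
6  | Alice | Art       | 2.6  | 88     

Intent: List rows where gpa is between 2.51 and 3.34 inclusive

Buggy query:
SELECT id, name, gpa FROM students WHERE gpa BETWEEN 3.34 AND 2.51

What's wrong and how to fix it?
Bug: BETWEEN expects the lower bound first; with 3.34 AND 2.51 the range is empty

Fix: Swap the bounds so the smaller value comes first

Corrected query:
SELECT id, name, gpa FROM students WHERE gpa BETWEEN 2.51 AND 3.34

Result:
id | name  | gpa
---+-------+----
6  | Alice | 2.6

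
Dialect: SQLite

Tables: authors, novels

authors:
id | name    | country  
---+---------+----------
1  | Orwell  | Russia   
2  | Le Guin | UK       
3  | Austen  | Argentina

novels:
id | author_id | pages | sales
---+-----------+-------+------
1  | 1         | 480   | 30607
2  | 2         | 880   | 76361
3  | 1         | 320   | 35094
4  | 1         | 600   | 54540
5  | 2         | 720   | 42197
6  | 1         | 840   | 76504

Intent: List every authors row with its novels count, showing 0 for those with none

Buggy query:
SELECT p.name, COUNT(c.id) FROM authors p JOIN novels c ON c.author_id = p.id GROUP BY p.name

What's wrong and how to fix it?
Bug: INNER JOIN drops authors rows that have no matching novels rows

Fix: Switch to LEFT JOIN to retain unmatched parent rows

Corrected query:
SELECT p.name, COUNT(c.id) FROM authors p LEFT JOIN novels c ON c.author_id = p.id GROUP BY p.name

Result:
name    | COUNT(c.id)
--------+------------
Austen  | 0          
Le Guin | 2          
Orwell  | 4          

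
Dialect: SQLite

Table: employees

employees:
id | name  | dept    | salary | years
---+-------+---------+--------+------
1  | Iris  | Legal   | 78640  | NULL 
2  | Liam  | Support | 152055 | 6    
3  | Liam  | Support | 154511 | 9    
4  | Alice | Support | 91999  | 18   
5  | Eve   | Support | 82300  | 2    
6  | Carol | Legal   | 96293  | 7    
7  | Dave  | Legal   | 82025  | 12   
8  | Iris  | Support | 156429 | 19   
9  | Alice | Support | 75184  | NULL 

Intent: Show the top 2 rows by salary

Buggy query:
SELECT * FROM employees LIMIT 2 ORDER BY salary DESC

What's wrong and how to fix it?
Bug: ORDER BY cannot follow LIMIT; LIMIT is the final clause

Fix: Sort with ORDER BY, then apply LIMIT

Corrected query:
SELECT * FROM employees ORDER BY salary DESC LIMIT 2

Result:
id | name | dept    | salary | years
---+------+---------+--------+------
8  | Iris | Support | 156429 | 19   
3  | Liam | Support | 154511 | 9    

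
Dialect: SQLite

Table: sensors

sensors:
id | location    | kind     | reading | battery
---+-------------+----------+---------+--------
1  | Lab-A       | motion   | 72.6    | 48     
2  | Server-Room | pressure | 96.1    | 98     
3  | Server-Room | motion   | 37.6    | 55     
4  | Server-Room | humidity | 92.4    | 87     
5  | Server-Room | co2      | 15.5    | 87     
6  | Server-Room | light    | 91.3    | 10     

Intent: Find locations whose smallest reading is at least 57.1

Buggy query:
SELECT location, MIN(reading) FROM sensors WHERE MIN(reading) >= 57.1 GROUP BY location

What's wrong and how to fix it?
Bug: MIN() in WHERE is a misuse of aggregate

Fix: Use HAVING for the per-group MIN condition

Corrected query:
SELECT location, MIN(reading) FROM sensors GROUP BY location HAVING MIN(reading) >= 57.1

Result:
location | MIN(reading)
---------+-------------
Lab-A    | 72.6        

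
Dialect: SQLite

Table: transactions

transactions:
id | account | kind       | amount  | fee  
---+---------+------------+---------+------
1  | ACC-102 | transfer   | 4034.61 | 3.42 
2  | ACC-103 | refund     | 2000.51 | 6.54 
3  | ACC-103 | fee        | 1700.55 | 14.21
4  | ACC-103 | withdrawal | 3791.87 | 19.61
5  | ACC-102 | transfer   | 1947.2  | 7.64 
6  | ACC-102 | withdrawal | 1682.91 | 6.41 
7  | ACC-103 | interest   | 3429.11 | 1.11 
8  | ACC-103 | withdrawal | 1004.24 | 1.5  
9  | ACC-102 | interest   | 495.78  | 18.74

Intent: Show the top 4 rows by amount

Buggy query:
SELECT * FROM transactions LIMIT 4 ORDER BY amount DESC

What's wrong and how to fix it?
Bug: LIMIT must come after ORDER BY

Fix: Swap the clauses: ORDER BY first, then LIMIT

Corrected query:
SELECT * FROM transactions ORDER BY amount DESC LIMIT 4

Result:
id | account | kind       | amount  | fee  
---+---------+------------+---------+------
1  | ACC-102 | transfer   | 4034.61 | 3.42 
4  | ACC-103 | withdrawal | 3791.87 | 19.61
7  | ACC-103 | interest   | 3429.11 | 1.11 
2  | ACC-103 | refund     | 2000.51 | 6.54 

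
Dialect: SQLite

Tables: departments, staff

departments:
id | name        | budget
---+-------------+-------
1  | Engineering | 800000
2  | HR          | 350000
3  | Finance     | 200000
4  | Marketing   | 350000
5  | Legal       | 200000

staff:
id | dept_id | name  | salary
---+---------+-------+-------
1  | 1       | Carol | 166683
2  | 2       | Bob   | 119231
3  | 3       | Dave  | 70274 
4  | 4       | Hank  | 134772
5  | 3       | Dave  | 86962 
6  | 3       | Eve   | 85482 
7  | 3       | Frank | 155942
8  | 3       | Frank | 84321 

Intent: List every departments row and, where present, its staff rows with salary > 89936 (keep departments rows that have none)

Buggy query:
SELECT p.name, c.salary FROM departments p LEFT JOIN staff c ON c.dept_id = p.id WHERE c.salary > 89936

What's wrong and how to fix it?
Bug: Filtering c.salary in WHERE discards the NULL rows produced by LEFT JOIN, turning it into an inner join

Fix: Put 'c.salary > 89936' in the JOIN's ON clause instead of WHERE

Corrected query:
SELECT p.name, c.salary FROM departments p LEFT JOIN staff c ON c.dept_id = p.id AND c.salary > 89936

Result:
name        | salary
------------+-------
Engineering | 166683
HR          | 119231
Finance     | 155942
Marketing   | 134772
Legal       | NULL  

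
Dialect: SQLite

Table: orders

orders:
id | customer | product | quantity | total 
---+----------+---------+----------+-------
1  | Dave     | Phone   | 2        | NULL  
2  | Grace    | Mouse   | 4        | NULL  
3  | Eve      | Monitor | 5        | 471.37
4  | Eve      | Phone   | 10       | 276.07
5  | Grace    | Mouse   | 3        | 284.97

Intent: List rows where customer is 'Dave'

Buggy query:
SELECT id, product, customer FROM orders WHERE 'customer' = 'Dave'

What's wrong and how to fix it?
Bug: 'customer' in single quotes is a string literal, not the column; the comparison is literal-vs-literal and never true

Fix: Remove the quotes around the column name (or use double quotes for an identifier)

Corrected query:
SELECT id, product, customer FROM orders WHERE customer = 'Dave'

Result:
id | product | customer
---+---------+---------
1  | Phone   | Dave    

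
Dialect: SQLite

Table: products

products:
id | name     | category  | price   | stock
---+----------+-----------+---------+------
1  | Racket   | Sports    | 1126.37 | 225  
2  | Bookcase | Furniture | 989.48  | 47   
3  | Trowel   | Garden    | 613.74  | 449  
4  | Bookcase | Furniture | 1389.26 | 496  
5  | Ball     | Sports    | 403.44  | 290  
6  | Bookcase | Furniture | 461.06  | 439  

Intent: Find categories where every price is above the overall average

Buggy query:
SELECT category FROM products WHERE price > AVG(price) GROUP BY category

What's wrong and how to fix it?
Bug: WHERE evaluates per row before aggregation, so AVG() is unavailable

Fix: Use a subquery for AVG and a HAVING MIN(...) filter so the condition holds for every row in the group

Corrected query:
SELECT category FROM products GROUP BY category HAVING MIN(price) > (SELECT AVG(price) FROM products)

Result:
(no rows)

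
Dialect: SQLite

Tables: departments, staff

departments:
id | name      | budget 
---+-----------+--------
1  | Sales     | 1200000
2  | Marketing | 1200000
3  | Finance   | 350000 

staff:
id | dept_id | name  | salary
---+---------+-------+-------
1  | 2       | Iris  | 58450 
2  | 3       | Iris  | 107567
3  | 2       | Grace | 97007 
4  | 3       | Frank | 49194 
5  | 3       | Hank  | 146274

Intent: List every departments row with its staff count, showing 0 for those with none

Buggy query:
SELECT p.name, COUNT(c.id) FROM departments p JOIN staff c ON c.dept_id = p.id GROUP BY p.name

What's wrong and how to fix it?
Bug: An inner join excludes parents with zero children

Fix: Switch to LEFT JOIN to retain unmatched parent rows

Corrected query:
SELECT p.name, COUNT(c.id) FROM departments p LEFT JOIN staff c ON c.dept_id = p.id GROUP BY p.name

Result:
name      | COUNT(c.id)
----------+------------
Finance   | 3          
Marketing | 2          
Sales     | 0          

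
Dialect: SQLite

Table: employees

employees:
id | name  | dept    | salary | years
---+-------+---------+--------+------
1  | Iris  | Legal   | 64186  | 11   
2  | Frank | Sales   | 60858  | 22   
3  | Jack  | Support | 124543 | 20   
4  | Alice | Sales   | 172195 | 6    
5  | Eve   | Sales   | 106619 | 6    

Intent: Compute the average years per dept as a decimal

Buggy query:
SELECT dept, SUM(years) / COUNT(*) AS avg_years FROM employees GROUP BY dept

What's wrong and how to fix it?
Bug: SUM(years) and COUNT(*) are both integers; the division truncates the fractional part

Fix: Multiply by 1.0 (or CAST to REAL) to force floating-point division

Corrected query:
SELECT dept, SUM(years) * 1.0 / COUNT(*) AS avg_years FROM employees GROUP BY dept

Result:
dept    | avg_years
--------+----------
Legal   | 11       
Sales   | 11.333333
Support | 20       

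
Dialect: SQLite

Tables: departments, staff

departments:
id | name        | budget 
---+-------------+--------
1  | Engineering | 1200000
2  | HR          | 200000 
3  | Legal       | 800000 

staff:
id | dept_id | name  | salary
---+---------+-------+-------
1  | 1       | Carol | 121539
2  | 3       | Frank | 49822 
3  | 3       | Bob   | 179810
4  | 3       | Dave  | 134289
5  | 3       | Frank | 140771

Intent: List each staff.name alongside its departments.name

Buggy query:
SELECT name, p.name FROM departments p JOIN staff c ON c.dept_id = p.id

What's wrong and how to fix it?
Bug: Both tables have a 'name' column; the unqualified reference is ambiguous

Fix: Prefix ambiguous columns with the table alias

Corrected query:
SELECT c.name, p.name FROM departments p JOIN staff c ON c.dept_id = p.id

Result:
name  | name       
------+------------
Carol | Engineering
Frank | Legal      
Bob   | Legal      
Dave  | Legal      
Frank | Legal      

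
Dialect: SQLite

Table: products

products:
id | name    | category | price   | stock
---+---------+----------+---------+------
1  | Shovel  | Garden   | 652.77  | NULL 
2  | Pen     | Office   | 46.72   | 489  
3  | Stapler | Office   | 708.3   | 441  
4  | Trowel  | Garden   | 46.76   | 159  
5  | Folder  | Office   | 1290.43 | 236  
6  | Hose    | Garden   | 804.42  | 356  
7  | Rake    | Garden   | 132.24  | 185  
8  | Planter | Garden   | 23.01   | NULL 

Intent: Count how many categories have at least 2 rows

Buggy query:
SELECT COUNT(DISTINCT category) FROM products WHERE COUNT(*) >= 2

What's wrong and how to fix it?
Bug: WHERE filters individual rows, not groups, so a group-level COUNT is invalid there

Fix: Group first with HAVING COUNT(*) >= 2, then COUNT the resulting groups

Corrected query:
SELECT COUNT(*) FROM (SELECT category FROM products GROUP BY category HAVING COUNT(*) >= 2)

Result:
COUNT(*)
--------
2       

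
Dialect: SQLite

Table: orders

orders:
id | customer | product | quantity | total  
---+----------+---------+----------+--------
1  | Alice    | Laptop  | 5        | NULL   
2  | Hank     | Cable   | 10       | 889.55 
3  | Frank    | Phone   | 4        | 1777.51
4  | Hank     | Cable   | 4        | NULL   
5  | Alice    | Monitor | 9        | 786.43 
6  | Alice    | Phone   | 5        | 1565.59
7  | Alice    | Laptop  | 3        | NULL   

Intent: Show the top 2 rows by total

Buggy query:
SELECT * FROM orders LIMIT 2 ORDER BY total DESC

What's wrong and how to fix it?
Bug: ORDER BY cannot follow LIMIT; LIMIT is the final clause

Fix: Sort with ORDER BY, then apply LIMIT

Corrected query:
SELECT * FROM orders ORDER BY total DESC LIMIT 2

Result:
id | customer | product | quantity | total  
---+----------+---------+----------+--------
3  | Frank    | Phone   | 4        | 1777.51
6  | Alice    | Phone   | 5        | 1565.59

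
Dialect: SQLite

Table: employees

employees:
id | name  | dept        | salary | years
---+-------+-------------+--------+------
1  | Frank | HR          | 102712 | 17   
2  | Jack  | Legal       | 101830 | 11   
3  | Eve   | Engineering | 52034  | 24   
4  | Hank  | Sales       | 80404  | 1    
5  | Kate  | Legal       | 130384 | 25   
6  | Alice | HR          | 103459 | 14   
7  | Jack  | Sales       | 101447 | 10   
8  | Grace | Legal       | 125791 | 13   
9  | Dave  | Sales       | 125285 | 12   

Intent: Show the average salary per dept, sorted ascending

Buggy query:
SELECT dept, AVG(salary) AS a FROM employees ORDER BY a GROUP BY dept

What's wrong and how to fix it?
Bug: ORDER BY appears before GROUP BY; SQL clause order requires GROUP BY first

Fix: Move ORDER BY to the end, after GROUP BY

Corrected query:
SELECT dept, AVG(salary) AS a FROM employees GROUP BY dept ORDER BY a

Result:
dept        | a            
------------+--------------
Engineering | 52034        
Sales       | 102378.666667
HR          | 103085.5     
Legal       | 119335       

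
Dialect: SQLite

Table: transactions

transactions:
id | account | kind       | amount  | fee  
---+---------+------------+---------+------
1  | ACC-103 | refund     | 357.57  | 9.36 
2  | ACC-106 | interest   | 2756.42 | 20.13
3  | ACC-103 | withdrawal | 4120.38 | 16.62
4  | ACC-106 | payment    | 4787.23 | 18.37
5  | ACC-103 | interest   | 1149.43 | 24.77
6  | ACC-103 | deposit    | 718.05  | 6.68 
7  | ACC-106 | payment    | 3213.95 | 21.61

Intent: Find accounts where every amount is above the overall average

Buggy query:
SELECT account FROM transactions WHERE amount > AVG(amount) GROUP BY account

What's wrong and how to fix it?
Bug: WHERE evaluates per row before aggregation, so AVG() is unavailable

Fix: Compute the overall average in a scalar subquery and compare each group's MIN against it in HAVING

Corrected query:
SELECT account FROM transactions GROUP BY account HAVING MIN(amount) > (SELECT AVG(amount) FROM transactions)

Result:
account
-------
ACC-106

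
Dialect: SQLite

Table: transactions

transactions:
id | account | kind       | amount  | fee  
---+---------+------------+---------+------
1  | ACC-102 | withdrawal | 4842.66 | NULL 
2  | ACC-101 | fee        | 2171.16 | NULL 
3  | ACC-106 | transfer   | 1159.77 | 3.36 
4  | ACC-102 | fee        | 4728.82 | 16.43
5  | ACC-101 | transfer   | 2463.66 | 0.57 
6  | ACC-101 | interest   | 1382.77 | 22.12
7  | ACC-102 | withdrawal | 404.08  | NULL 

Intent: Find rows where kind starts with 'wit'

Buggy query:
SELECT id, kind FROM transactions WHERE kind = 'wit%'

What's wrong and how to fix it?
Bug: '=' compares the literal string including the % character; pattern matching needs LIKE

Fix: Replace '=' with LIKE so 'wit%' is treated as a pattern

Corrected query:
SELECT id, kind FROM transactions WHERE kind LIKE 'wit%'

Result:
id | kind      
---+-----------
1  | withdrawal
7  | withdrawal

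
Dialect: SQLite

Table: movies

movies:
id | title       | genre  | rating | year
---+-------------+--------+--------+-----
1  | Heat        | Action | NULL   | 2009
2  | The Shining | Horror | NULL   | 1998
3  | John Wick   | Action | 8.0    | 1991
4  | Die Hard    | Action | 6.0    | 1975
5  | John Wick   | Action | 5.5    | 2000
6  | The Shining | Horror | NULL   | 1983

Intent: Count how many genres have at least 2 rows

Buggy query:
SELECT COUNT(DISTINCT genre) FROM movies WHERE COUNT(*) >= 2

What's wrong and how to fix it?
Bug: COUNT(*) cannot appear in WHERE; the per-group count doesn't exist yet

Fix: Use a subquery that GROUPs and filters with HAVING, then count its rows

Corrected query:
SELECT COUNT(*) FROM (SELECT genre FROM movies GROUP BY genre HAVING COUNT(*) >= 2)

Result:
COUNT(*)
--------
2       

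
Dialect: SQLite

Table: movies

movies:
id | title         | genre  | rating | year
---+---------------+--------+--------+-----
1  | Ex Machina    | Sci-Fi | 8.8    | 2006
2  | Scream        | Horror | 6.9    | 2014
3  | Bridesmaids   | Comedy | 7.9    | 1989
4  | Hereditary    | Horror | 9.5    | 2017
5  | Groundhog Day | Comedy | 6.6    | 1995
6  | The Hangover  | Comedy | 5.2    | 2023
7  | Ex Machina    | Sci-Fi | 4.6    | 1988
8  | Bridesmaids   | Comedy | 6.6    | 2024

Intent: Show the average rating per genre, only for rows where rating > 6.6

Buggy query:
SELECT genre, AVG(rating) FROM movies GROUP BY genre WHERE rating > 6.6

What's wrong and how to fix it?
Bug: Row-level WHERE must come before GROUP BY in the clause order

Fix: Move the WHERE clause before GROUP BY

Corrected query:
SELECT genre, AVG(rating) FROM movies WHERE rating > 6.6 GROUP BY genre

Result:
genre  | AVG(rating)
-------+------------
Comedy | 7.9        
Horror | 8.2        
Sci-Fi | 8.8        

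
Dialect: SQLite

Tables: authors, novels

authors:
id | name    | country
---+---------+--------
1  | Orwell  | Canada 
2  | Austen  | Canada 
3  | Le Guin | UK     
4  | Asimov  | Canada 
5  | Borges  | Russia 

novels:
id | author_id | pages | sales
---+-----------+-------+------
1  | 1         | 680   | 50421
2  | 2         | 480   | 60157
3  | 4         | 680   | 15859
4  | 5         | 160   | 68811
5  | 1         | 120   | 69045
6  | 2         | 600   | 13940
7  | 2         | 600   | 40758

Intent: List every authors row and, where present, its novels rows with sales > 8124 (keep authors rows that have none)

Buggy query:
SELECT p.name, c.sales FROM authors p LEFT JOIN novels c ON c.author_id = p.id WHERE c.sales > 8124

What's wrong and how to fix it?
Bug: A WHERE condition on the right-hand table after LEFT JOIN drops unmatched parents

Fix: Move the right-table condition into the ON clause so unmatched parents are kept

Corrected query:
SELECT p.name, c.sales FROM authors p LEFT JOIN novels c ON c.author_id = p.id AND c.sales > 8124

Result:
name    | sales
--------+------
Orwell  | 50421
Orwell  | 69045
Austen  | 13940
Austen  | 40758
Austen  | 60157
Le Guin | NULL 
Asimov  | 15859
Borges  | 68811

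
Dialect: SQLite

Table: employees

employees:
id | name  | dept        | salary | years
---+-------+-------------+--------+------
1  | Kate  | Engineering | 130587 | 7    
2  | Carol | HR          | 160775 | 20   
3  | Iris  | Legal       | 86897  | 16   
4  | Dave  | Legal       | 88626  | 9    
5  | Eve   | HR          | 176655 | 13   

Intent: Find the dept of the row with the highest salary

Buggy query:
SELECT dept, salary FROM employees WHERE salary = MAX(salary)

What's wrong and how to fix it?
Bug: WHERE is evaluated per row; an aggregate over the whole table isn't defined there

Fix: Wrap MAX in a scalar subquery so WHERE compares against a single value

Corrected query:
SELECT dept, salary FROM employees WHERE salary = (SELECT MAX(salary) FROM employees)

Result:
dept | salary
-----+-------
HR   | 176655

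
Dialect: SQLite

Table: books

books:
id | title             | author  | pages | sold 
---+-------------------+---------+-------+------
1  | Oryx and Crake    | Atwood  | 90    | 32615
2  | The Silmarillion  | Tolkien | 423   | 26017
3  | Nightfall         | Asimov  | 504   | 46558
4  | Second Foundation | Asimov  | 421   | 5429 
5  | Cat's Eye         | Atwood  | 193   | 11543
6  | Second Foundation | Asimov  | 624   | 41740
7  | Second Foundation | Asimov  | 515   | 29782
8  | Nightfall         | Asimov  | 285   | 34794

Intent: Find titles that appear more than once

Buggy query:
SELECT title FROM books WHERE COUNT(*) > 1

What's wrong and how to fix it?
Bug: COUNT(*) is an aggregate and cannot be used in WHERE

Fix: Group first, then use HAVING for the count condition

Corrected query:
SELECT title FROM books GROUP BY title HAVING COUNT(*) > 1

Result:
title            
-----------------
Nightfall        
Second Foundation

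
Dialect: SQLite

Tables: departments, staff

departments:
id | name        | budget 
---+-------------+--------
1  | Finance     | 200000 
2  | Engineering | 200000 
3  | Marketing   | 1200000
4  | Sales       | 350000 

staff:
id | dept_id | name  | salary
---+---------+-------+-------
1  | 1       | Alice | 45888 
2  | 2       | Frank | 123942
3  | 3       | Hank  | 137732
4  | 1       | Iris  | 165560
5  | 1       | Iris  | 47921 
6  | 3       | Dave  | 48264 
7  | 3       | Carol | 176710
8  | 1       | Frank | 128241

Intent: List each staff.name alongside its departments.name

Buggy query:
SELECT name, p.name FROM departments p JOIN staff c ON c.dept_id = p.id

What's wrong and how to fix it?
Bug: 'name' exists in both joined tables, so the database can't tell which one is meant

Fix: Qualify the column with its table alias (c.name)

Corrected query:
SELECT c.name, p.name FROM departments p JOIN staff c ON c.dept_id = p.id

Result:
name  | name       
------+------------
Alice | Finance    
Frank | Engineering
Hank  | Marketing  
Iris  | Finance    
Iris  | Finance    
Dave  | Marketing  
Carol | Marketing  
Frank | Finance    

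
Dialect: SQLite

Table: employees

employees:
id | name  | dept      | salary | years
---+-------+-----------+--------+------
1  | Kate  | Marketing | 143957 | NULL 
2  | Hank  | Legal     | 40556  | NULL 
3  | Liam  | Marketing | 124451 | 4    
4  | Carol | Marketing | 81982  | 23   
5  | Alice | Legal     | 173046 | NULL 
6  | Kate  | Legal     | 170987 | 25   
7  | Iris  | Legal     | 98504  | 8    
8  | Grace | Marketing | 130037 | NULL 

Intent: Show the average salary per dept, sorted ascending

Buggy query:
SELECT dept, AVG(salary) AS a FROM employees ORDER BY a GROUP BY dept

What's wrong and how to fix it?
Bug: GROUP BY must precede ORDER BY

Fix: Move ORDER BY to the end, after GROUP BY

Corrected query:
SELECT dept, AVG(salary) AS a FROM employees GROUP BY dept ORDER BY a

Result:
dept      | a        
----------+----------
Marketing | 120106.75
Legal     | 120773.25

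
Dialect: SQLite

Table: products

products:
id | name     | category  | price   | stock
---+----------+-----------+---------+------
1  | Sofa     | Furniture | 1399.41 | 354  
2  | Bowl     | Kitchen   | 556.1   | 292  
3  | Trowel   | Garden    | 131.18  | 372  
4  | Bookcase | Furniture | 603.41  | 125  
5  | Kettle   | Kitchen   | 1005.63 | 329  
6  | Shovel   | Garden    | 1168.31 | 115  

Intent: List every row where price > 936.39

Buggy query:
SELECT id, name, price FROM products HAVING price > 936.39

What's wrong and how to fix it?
Bug: This is a non-aggregate query (no GROUP BY, no aggregates), so in SQLite the HAVING clause is invalid here; a row-level condition belongs in WHERE

Fix: Use WHERE for row-level filtering

Corrected query:
SELECT id, name, price FROM products WHERE price > 936.39

Result:
id | name   | price  
---+--------+--------
1  | Sofa   | 1399.41
5  | Kettle | 1005.63
6  | Shovel | 1168.31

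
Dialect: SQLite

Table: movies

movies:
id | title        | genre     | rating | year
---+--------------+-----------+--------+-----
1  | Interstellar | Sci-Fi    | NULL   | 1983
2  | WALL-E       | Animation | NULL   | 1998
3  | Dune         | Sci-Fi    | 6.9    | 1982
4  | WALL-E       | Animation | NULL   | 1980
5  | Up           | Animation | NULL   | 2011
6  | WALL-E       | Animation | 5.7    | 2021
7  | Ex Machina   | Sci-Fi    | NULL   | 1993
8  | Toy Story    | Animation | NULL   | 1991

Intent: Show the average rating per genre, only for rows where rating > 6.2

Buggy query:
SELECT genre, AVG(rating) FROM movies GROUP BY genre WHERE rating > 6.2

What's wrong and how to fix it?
Bug: Row-level WHERE must come before GROUP BY in the clause order

Fix: Place WHERE between FROM and GROUP BY

Corrected query:
SELECT genre, AVG(rating) FROM movies WHERE rating > 6.2 GROUP BY genre

Result:
genre  | AVG(rating)
-------+------------
Sci-Fi | 6.9        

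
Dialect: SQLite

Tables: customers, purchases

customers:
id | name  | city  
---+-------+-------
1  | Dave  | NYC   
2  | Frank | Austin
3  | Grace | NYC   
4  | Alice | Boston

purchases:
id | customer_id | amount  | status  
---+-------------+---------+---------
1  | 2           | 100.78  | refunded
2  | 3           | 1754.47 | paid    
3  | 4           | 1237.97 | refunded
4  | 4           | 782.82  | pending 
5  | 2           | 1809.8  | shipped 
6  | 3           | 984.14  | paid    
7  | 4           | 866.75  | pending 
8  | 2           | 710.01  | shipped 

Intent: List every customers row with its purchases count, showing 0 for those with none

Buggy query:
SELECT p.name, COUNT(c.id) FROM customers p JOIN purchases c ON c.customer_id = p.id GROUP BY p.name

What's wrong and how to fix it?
Bug: An inner join excludes parents with zero children

Fix: Switch to LEFT JOIN to retain unmatched parent rows

Corrected query:
SELECT p.name, COUNT(c.id) FROM customers p LEFT JOIN purchases c ON c.customer_id = p.id GROUP BY p.name

Result:
name  | COUNT(c.id)
------+------------
Alice | 3          
Dave  | 0          
Frank | 3          
Grace | 2          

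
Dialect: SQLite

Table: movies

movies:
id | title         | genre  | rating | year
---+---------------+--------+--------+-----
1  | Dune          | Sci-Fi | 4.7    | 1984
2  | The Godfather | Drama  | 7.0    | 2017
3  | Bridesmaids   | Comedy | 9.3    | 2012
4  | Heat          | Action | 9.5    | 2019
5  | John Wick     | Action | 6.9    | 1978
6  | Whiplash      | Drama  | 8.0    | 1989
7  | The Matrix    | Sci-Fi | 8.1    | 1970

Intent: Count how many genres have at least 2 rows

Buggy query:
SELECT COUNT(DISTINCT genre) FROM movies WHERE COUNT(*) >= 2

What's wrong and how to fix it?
Bug: COUNT(*) cannot appear in WHERE; the per-group count doesn't exist yet

Fix: Use a subquery that GROUPs and filters with HAVING, then count its rows

Corrected query:
SELECT COUNT(*) FROM (SELECT genre FROM movies GROUP BY genre HAVING COUNT(*) >= 2)

Result:
COUNT(*)
--------
3       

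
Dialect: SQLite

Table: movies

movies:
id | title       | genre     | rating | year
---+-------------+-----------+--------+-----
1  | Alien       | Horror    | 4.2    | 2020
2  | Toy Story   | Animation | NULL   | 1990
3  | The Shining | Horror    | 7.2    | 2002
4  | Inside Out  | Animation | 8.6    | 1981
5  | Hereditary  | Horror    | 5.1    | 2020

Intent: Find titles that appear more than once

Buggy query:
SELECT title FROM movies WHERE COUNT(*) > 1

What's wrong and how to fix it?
Bug: WHERE can't reference COUNT(*); aggregates are computed after WHERE

Fix: GROUP BY title, then filter groups with HAVING COUNT(*) > 1

Corrected query:
SELECT title FROM movies GROUP BY title HAVING COUNT(*) > 1

Result:
(no rows)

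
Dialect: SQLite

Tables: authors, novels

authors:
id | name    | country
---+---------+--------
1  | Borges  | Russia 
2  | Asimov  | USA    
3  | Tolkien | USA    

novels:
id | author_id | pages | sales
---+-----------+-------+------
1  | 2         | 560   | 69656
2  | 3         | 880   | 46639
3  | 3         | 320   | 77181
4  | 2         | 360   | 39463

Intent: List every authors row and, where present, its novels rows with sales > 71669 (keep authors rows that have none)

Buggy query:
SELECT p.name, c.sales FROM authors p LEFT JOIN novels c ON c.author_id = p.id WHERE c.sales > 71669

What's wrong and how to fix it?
Bug: Filtering c.sales in WHERE discards the NULL rows produced by LEFT JOIN, turning it into an inner join

Fix: Put 'c.sales > 71669' in the JOIN's ON clause instead of WHERE

Corrected query:
SELECT p.name, c.sales FROM authors p LEFT JOIN novels c ON c.author_id = p.id AND c.sales > 71669

Result:
name    | sales
--------+------
Borges  | NULL 
Asimov  | NULL 
Tolkien | 77181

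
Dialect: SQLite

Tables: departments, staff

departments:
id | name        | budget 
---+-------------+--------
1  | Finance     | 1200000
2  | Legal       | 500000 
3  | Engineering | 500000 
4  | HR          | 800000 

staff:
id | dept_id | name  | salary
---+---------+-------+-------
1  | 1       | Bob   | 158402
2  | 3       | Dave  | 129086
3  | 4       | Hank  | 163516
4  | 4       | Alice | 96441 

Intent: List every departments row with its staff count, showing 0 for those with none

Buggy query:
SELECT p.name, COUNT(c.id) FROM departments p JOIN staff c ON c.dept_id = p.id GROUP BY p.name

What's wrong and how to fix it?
Bug: INNER JOIN drops departments rows that have no matching staff rows

Fix: Switch to LEFT JOIN to retain unmatched parent rows

Corrected query:
SELECT p.name, COUNT(c.id) FROM departments p LEFT JOIN staff c ON c.dept_id = p.id GROUP BY p.name

Result:
name        | COUNT(c.id)
------------+------------
Engineering | 1          
Finance     | 1          
HR          | 2          
Legal       | 0          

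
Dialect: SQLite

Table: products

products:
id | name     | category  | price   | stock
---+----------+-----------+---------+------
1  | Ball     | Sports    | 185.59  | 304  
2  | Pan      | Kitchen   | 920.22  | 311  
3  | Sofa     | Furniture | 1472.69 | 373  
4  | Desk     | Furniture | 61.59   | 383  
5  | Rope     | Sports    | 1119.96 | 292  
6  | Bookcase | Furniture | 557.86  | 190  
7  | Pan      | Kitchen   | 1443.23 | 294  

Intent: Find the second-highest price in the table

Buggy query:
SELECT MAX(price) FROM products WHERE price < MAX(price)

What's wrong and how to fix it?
Bug: The inner MAX is an aggregate inside WHERE, which is not allowed

Fix: Put the inner MAX in a scalar subquery

Corrected query:
SELECT MAX(price) FROM products WHERE price < (SELECT MAX(price) FROM products)

Result:
MAX(price)
----------
1443.23   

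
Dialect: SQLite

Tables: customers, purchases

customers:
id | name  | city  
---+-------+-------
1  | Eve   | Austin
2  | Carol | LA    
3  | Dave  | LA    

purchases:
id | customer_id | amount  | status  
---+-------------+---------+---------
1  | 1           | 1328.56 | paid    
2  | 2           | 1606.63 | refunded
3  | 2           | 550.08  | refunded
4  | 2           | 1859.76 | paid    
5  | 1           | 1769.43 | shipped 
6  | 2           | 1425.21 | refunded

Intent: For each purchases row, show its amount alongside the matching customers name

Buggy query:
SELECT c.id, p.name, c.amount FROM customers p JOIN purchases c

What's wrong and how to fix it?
Bug: Missing join condition: each purchases row is matched to all customers rows instead of just its own

Fix: Add ON c.customer_id = p.id to the JOIN

Corrected query:
SELECT c.id, p.name, c.amount FROM customers p JOIN purchases c ON c.customer_id = p.id

Result:
id | name  | amount 
---+-------+--------
1  | Eve   | 1328.56
2  | Carol | 1606.63
3  | Carol | 550.08 
4  | Carol | 1859.76
5  | Eve   | 1769.43
6  | Carol | 1425.21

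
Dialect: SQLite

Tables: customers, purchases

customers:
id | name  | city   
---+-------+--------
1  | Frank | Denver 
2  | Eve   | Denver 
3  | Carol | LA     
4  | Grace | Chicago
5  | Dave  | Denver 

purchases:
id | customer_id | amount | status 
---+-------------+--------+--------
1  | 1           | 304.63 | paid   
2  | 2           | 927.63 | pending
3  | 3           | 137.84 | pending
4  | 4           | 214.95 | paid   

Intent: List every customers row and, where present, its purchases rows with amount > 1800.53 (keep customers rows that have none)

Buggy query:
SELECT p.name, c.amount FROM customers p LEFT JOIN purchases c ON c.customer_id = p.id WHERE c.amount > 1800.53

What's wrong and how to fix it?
Bug: Filtering c.amount in WHERE discards the NULL rows produced by LEFT JOIN, turning it into an inner join

Fix: Put 'c.amount > 1800.53' in the JOIN's ON clause instead of WHERE

Corrected query:
SELECT p.name, c.amount FROM customers p LEFT JOIN purchases c ON c.customer_id = p.id AND c.amount > 1800.53

Result:
name  | amount
------+-------
Frank | NULL  
Eve   | NULL  
Carol | NULL  
Grace | NULL  
Dave  | NULL  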